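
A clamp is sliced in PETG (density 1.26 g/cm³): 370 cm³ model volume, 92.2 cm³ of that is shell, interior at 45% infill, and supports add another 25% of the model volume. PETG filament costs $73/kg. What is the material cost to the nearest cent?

Infill region = 370 − 92.2, so 277.8 cm³.
Infill volume = 0.45 × 277.8 = 125.01 cm³.
Support = 0.25 × 370 = 92.5 cm³.
Total extruded = 92.2 + 125.01 + 92.5, so 309.71 cm³.
Mass = 309.71 × 1.26 = 390.2346 g.
Cost = 390.2346 g / 1000 × $73/kg = $28.49.

$28.49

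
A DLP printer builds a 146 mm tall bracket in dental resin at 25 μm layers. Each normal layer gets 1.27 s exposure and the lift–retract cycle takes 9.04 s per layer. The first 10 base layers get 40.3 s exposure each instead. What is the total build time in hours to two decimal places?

16.83 hours

Layers = ⌈146/0.025⌉ = 5840.
Bottom layers = 10 × (40.3 + 9.04), so 493.4 s.
Regular layers = 5830 × (1.27 + 9.04) = 60107.3 s.
Sum: 493.4 + 60107.3 = 60600.7 s → 16.83 hours.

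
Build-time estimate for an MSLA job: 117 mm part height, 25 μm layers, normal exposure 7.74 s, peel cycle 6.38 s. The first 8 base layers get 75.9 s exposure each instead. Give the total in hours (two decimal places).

Number of layers: 117 / 0.025 → 4680 (rounded up).
Base layers: 8 × (75.9 + 6.38) → 658.24 s.
Regular layers = 4672 × (7.74 + 6.38) = 65968.64 s.
Sum: 658.24 + 65968.64 = 66626.88 s → 18.51 hours.

18.51 hours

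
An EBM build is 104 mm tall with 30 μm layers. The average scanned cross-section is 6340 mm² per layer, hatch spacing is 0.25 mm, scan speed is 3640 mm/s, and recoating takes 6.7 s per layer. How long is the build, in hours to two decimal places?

Layers = ⌈104/0.03⌉ = 3467.
Hatch length per layer = 6340 / 0.25, so 25360 mm.
Per-layer scan time: 25360 / 3640 → 6.967 s.
Layer cycle = 6.967 + 6.7 = 13.667 s.
Total: 3467 × 13.667 s = 47383.489 s → 13.16 hours.

13.16 hours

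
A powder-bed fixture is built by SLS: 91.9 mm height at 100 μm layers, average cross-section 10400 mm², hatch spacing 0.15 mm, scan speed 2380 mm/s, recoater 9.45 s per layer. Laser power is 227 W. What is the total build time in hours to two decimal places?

Layers = ⌈91.9/0.1⌉ = 919.
Hatch length per layer = 10400 / 0.15 = 69333.3 mm.
Laser time per layer = 69333.3 / 2380, so 29.1316 s.
Layer cycle = 29.1316 + 9.45, so 38.5816 s.
Total: 919 × 38.5816 s = 35456.4904 s → 9.85 hours.

9.85 hours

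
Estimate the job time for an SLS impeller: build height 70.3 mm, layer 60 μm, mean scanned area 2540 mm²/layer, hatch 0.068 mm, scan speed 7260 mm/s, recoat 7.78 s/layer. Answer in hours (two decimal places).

Number of layers: 70.3 / 0.06 → 1172 (rounded up).
Scan path per layer = 2540 / 0.068, so 37352.9 mm.
Laser time per layer = 37352.9 / 7260, so 5.145 s.
Per-layer time = 5.145 + 7.78 = 12.925 s.
Total: 1172 × 12.925 s = 15148.1 s → 4.21 hours.

4.21 hours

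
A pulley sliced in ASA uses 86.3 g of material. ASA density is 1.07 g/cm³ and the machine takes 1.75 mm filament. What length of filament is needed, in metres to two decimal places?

Extruded volume: 86.3/1.07 = 80.6542 cm³ (80654.2 mm³).
Cross-section of 1.75 mm filament: π·(1.75/2)² = 2.4053 mm².
L = V/A = 80654.2/2.4053 = 33531.87 mm → 33.53 m.

33.53 m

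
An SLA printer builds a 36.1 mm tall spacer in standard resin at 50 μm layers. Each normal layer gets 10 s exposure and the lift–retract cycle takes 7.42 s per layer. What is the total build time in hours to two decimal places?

Number of layers: 36.1 / 0.05 → 722 (rounded up).
Per-layer time = 10 + 7.42 = 17.42 s.
Total = 722 × 17.42 = 12577.24 s = 3.49 hours.

3.49 hours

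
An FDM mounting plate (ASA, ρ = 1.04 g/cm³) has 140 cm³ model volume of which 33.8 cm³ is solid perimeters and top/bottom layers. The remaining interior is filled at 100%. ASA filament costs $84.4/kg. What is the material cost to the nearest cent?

Infill region = 140 − 33.8, so 106.2 cm³.
Infill deposited = 1.00 × 106.2, so 106.2 cm³.
Deposited volume: 33.8 + 106.2 → 140 cm³.
Mass = 140 × 1.04, so 145.6 g.
Cost = 145.6 g / 1000 × $84.4/kg = $12.29.

$12.29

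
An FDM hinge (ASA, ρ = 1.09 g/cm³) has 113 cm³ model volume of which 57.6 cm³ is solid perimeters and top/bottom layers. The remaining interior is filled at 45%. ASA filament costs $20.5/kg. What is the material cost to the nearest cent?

Volume inside the shell = 113 − 57.6, so 55.4 cm³.
Deposited infill = 0.45 × 55.4, so 24.93 cm³.
Total printed volume = 57.6 + 24.93, so 82.53 cm³.
Mass = 82.53 × 1.09 = 89.9577 g.
Cost = 89.9577 g / 1000 × $20.5/kg = $1.84.

$1.84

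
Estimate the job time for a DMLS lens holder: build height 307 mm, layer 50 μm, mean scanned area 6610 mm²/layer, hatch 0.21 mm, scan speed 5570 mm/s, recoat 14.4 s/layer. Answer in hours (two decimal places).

Number of layers: 307 / 0.05 → 6140 (rounded up).
Hatch length per layer: 6610 / 0.21 → 31476.2 mm.
Scan time per layer = 31476.2 / 5570, so 5.651 s.
Per-layer time: 5.651 + 14.4 → 20.051 s.
6140 layers × 20.051 s/layer = 123113.14 s, i.e. 34.20 hours.

34.20 hours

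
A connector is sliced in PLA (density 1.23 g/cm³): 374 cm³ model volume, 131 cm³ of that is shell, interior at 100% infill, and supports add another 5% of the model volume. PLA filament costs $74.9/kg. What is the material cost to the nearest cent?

$36.18

Interior volume = 374 − 131, so 243 cm³.
Infill deposited = 1.00 × 243, so 243 cm³.
Support: 0.05 × 374 → 18.7 cm³.
Deposited volume = 131 + 243 + 18.7 = 392.7 cm³.
Mass: 392.7 × 1.23 → 483.021 g.
At $74.9/kg: 483.021/1000 × 74.9 = $36.18.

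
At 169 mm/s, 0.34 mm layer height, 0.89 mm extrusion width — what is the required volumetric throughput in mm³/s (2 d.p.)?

51.14

Extrusion cross-section = 0.34 × 0.89 = 0.3026 mm².
Volumetric flow = 169 × 0.3026 = 51.14 mm³/s.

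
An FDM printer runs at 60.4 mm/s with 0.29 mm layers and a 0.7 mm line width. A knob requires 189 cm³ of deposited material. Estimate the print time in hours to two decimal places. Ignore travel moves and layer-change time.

4.28 hours

Bead cross-section = 0.29 × 0.7, so 0.203 mm².
Total extruded path = 189000/0.203 = 931034.5 mm.
Time extruding: 931034.5 / 60.4 → 15414.5 s.
That's 15414.5 s → 4.28 hours.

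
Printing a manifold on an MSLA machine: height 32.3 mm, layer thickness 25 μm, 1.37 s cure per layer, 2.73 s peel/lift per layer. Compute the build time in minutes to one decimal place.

Number of layers: 32.3 / 0.025 → 1292 (rounded up).
Per-layer time: 1.37 + 2.73 → 4.1 s.
Build time: 1292 × 4.1 s = 5297.2 s, i.e. 88.3 minutes.

88.3 minutes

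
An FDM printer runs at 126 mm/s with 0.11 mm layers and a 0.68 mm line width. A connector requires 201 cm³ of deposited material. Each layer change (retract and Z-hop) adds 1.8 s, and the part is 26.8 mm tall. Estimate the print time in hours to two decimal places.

6.05 hours

Bead cross-section = 0.11 × 0.68 = 0.0748 mm².
Total extruded path = 201000/0.0748 = 2687165.8 mm.
Extrusion time = 2687165.8 / 126 = 21326.7 s.
Number of layers: 26.8 / 0.11 → 244 (rounded up).
Layer-change overhead: 244 × 1.8 → 439.2 s.
Total = 21326.7 + 439.2 = 21765.9 s = 6.05 hours.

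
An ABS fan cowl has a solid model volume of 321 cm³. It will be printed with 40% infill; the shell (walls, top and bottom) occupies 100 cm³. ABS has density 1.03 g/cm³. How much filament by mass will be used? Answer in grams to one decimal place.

Interior volume = 321 − 100, so 221 cm³.
Infill volume: 0.40 × 221 → 88.4 cm³.
Deposited volume = 100 + 88.4 = 188.4 cm³.
Mass = 188.4 × 1.03 = 194.052 g.

194.1 g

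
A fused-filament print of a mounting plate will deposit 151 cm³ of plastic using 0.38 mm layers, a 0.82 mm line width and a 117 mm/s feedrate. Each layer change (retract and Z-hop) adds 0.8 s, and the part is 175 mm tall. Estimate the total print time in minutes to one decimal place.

Line area = 0.38 × 0.82, so 0.3116 mm².
Path length: 151000 mm³ / 0.3116 mm² → 484595.6 mm.
Time extruding = 484595.6 / 117, so 4141.8 s.
Layer count = ceil(175 / 0.38) = 461.
Z-hop total: 461 × 0.8 → 368.8 s.
Total = 4141.8 + 368.8 = 4510.6 s = 75.2 minutes.

75.2 minutes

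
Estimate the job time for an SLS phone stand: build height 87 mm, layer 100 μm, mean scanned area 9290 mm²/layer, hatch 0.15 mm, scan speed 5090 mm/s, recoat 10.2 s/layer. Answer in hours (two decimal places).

5.41 hours

Number of layers: 87 / 0.1 → 870 (rounded up).
Hatch length per layer = 9290 / 0.15, so 61933.3 mm.
Per-layer scan time = 61933.3 / 5090 = 12.1676 s.
Time per layer = 12.1676 + 10.2, so 22.3676 s.
Build time = 870 × 22.3676 = 19459.812 s = 5.41 hours.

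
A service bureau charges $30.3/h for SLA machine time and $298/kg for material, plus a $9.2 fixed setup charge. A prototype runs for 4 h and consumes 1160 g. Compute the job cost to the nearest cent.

Machine-time cost = 30.3 × 4, so $121.20.
Feedstock cost: 298 × 1160/1000 → $345.68.
Adding setup: 121.20 + 345.68 + 9.2 → $476.08.

$476.08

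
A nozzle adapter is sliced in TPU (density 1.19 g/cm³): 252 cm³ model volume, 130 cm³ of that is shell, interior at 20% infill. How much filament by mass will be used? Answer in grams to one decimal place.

Infill region = 252 − 130, so 122 cm³.
Infill deposited: 0.20 × 122 → 24.4 cm³.
Deposited volume = 130 + 24.4, so 154.4 cm³.
Mass = 154.4 × 1.19, so 183.736 g.

183.7 g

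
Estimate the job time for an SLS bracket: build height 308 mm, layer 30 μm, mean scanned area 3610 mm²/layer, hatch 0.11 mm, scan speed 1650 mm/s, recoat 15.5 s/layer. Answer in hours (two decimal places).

100.93 hours

Layer count = ceil(308 / 0.03) = 10267.
Hatch length per layer = 3610 / 0.11, so 32818.2 mm.
Per-layer scan time = 32818.2 / 1650 = 19.8898 s.
Per-layer time = 19.8898 + 15.5, so 35.3898 s.
Total: 10267 × 35.3898 s = 363347.0766 s → 100.93 hours.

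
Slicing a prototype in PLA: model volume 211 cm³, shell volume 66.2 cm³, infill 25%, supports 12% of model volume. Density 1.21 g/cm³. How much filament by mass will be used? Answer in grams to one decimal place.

154.5 g

Volume inside the shell = 211 − 66.2, so 144.8 cm³.
Infill volume = 0.25 × 144.8 = 36.2 cm³.
Support = 0.12 × 211, so 25.32 cm³.
Total extruded = 66.2 + 36.2 + 25.32 = 127.72 cm³.
Mass: 127.72 × 1.21 → 154.5412 g.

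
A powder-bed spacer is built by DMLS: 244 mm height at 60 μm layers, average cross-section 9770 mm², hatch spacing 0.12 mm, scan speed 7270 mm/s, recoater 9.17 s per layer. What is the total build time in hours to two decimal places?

23.01 hours

Layers = ⌈244/0.06⌉ = 4067.
Hatch length per layer = 9770 / 0.12, so 81416.7 mm.
Scan time per layer: 81416.7 / 7270 → 11.199 s.
Per-layer time = 11.199 + 9.17 = 20.369 s.
Total: 4067 × 20.369 s = 82840.723 s → 23.01 hours.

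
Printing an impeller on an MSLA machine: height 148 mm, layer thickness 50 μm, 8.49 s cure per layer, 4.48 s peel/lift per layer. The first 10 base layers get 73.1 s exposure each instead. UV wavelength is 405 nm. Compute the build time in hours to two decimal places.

10.84 hours

Layers = ⌈148/0.05⌉ = 2960.
Bottom layers = 10 × (73.1 + 4.48), so 775.8 s.
Regular layers = 2950 × (8.49 + 4.48), so 38261.5 s.
Sum: 775.8 + 38261.5 = 39037.3 s → 10.84 hours.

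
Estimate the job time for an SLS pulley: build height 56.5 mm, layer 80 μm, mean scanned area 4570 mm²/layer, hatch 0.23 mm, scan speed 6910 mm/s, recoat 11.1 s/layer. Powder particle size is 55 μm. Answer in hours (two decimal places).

2.74 hours

Number of layers: 56.5 / 0.08 → 707 (rounded up).
Per-layer scan distance = 4570 / 0.23 = 19869.6 mm.
Scan time per layer: 19869.6 / 6910 → 2.8755 s.
Layer cycle = 2.8755 + 11.1, so 13.9755 s.
Total: 707 × 13.9755 s = 9880.6785 s → 2.74 hours.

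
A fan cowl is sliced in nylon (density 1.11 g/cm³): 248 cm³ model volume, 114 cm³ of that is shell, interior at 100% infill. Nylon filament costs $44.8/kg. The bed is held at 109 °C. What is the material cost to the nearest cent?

Interior volume = 248 − 114, so 134 cm³.
Infill deposited = 1.00 × 134 = 134 cm³.
Total printed volume = 114 + 134, so 248 cm³.
Mass = 248 × 1.11, so 275.28 g.
At $44.8/kg: 275.28/1000 × 44.8 = $12.33.

$12.33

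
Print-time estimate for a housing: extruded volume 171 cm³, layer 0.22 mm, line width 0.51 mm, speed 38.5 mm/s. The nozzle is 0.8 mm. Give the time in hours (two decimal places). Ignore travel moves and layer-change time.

11.00 hours

Line area = 0.22 × 0.51, so 0.1122 mm².
Toolpath length = 171 cm³ / 0.1122 mm² = 171000 / 0.1122 = 1524064.2 mm.
Time extruding = 1524064.2 / 38.5 = 39586.1 s.
Converting: 39586.1 s = 11.00 hours.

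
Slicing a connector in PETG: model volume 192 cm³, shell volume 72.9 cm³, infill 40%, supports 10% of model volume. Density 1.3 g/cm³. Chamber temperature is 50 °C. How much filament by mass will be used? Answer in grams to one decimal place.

181.7 g

Infill region = 192 − 72.9 = 119.1 cm³.
Infill volume = 0.40 × 119.1 = 47.64 cm³.
Support = 0.10 × 192 = 19.2 cm³.
Deposited volume: 72.9 + 47.64 + 19.2 → 139.74 cm³.
Mass = 139.74 × 1.3, so 181.662 g.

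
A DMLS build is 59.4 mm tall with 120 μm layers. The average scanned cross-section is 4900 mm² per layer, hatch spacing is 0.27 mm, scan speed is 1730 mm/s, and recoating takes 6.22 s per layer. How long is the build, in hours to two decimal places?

Layer count = ceil(59.4 / 0.12) = 495.
Hatch length per layer: 4900 / 0.27 → 18148.1 mm.
Per-layer scan time = 18148.1 / 1730 = 10.4902 s.
Layer cycle = 10.4902 + 6.22 = 16.7102 s.
Build time = 495 × 16.7102 = 8271.549 s = 2.30 hours.

2.30 hours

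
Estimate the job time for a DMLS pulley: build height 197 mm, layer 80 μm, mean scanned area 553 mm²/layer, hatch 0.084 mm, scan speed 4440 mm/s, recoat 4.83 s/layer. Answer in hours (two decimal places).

4.32 hours

Number of layers: 197 / 0.08 → 2463 (rounded up).
Per-layer scan distance: 553 / 0.084 → 6583.3 mm.
Scan time per layer = 6583.3 / 4440 = 1.4827 s.
Per-layer time = 1.4827 + 4.83 = 6.3127 s.
Build time = 2463 × 6.3127 = 15548.1801 s = 4.32 hours.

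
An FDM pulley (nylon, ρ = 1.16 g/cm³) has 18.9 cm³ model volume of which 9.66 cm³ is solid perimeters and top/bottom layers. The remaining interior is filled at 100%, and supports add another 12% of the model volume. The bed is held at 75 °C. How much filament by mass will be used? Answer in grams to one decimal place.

Volume inside the shell: 18.9 − 9.66 → 9.24 cm³.
Deposited infill: 1.00 × 9.24 → 9.24 cm³.
Support: 0.12 × 18.9 → 2.268 cm³.
Deposited volume = 9.66 + 9.24 + 2.268, so 21.168 cm³.
Mass = 21.168 × 1.16, so 24.55488 g.

24.6 g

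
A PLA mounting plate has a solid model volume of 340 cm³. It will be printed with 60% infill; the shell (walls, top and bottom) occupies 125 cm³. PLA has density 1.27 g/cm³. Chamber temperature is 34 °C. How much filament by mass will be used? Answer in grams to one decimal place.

Volume inside the shell = 340 − 125, so 215 cm³.
Infill deposited: 0.60 × 215 → 129 cm³.
Deposited volume = 125 + 129 = 254 cm³.
Mass = 254 × 1.27, so 322.58 g.

322.6 g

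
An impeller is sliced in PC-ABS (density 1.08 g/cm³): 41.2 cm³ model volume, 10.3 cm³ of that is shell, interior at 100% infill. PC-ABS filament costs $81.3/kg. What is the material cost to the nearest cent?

Infill region = 41.2 − 10.3 = 30.9 cm³.
Infill volume = 1.00 × 30.9 = 30.9 cm³.
Total extruded = 10.3 + 30.9 = 41.2 cm³.
Mass: 41.2 × 1.08 → 44.496 g.
Cost = 44.496 g / 1000 × $81.3/kg = $3.62.

$3.62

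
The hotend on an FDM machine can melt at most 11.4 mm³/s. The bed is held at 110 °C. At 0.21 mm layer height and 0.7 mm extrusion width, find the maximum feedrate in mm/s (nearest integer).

Bead cross-section = 0.21 × 0.7 = 0.147 mm².
Max speed = 11.4 / 0.147 = 77.55 ≈ 78 mm/s.

78 mm/s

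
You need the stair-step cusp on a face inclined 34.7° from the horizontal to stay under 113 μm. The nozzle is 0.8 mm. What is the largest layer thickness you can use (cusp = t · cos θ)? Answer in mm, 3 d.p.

0.137 mm

t = h_c / cos θ = 0.113 / 0.8221 = 0.137 mm.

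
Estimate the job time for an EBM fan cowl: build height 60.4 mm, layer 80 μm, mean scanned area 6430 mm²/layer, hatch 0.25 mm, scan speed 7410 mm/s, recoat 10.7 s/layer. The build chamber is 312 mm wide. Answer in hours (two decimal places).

Number of layers: 60.4 / 0.08 → 755 (rounded up).
Hatch length per layer: 6430 / 0.25 → 25720 mm.
Per-layer scan time = 25720 / 7410, so 3.471 s.
Per-layer time = 3.471 + 10.7, so 14.171 s.
Total: 755 × 14.171 s = 10699.105 s → 2.97 hours.

2.97 hours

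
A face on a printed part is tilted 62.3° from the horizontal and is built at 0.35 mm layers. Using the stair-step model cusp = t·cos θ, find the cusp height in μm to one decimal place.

Cusp = layer height × cos(62.3°) = 0.35 × 0.4648 = 0.16268 mm = 162.7 μm.

162.7 μm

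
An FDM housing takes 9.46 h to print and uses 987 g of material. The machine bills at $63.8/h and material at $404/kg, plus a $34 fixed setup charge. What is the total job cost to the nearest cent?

$1036.30

Time charge = 63.8 × 9.46, so $603.548.
Feedstock cost: 404 × 987/1000 → $398.748.
Adding setup: 603.548 + 398.748 + 34 → 1036.296 ≈ $1036.30.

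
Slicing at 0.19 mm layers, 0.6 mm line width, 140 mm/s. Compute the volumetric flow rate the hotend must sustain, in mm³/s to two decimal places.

Bead cross-section = 0.19 × 0.6, so 0.114 mm².
Volumetric flow = 140 × 0.114 = 15.96 mm³/s.

15.96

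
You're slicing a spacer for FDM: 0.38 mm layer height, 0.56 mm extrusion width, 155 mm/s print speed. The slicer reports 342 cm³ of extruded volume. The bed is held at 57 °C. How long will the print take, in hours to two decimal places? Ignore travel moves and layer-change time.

2.88 hours

Extrusion cross-section = 0.38 × 0.56 = 0.2128 mm².
Total extruded path = 342000/0.2128 = 1607142.9 mm.
Extrusion time: 1607142.9 / 155 → 10368.7 s.
In the requested units: 10368.7 s = 2.88 hours.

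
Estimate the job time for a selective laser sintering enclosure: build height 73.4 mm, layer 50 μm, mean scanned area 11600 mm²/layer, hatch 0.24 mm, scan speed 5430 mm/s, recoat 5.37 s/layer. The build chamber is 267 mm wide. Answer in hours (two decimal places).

5.82 hours

Number of layers: 73.4 / 0.05 → 1468 (rounded up).
Scan path per layer: 11600 / 0.24 → 48333.3 mm.
Laser time per layer = 48333.3 / 5430, so 8.9012 s.
Per-layer time: 8.9012 + 5.37 → 14.2712 s.
Total: 1468 × 14.2712 s = 20950.1216 s → 5.82 hours.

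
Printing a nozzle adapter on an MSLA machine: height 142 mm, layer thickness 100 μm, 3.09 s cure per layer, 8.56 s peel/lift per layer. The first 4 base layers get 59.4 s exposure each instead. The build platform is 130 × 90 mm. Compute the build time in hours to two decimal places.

Layers = ⌈142/0.1⌉ = 1420.
Bottom layers = 4 × (59.4 + 8.56) = 271.84 s.
Regular layers: 1416 × (3.09 + 8.56) → 16496.4 s.
Sum: 271.84 + 16496.4 = 16768.24 s → 4.66 hours.

4.66 hours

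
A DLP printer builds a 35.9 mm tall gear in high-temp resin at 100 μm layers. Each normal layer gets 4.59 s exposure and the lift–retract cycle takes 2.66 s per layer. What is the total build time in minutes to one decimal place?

43.4 minutes

Number of layers: 35.9 / 0.1 → 359 (rounded up).
Per-layer time: 4.59 + 2.66 → 7.25 s.
Total = 359 × 7.25 = 2602.75 s = 43.4 minutes.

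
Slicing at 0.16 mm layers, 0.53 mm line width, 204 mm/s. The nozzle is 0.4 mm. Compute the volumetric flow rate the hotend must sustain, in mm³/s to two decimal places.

Bead cross-section = 0.16 × 0.53, so 0.0848 mm².
Q = v·A = 204 × 0.0848 = 17.30 mm³/s.

17.30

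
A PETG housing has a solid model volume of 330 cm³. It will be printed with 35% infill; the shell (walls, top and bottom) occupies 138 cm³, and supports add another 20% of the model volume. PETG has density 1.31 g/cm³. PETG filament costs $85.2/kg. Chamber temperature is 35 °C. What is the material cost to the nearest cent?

$30.27

Interior volume = 330 − 138 = 192 cm³.
Infill volume = 0.35 × 192, so 67.2 cm³.
Support = 0.20 × 330, so 66 cm³.
Total printed volume = 138 + 67.2 + 66, so 271.2 cm³.
Mass = 271.2 × 1.31, so 355.272 g.
At $85.2/kg: 355.272/1000 × 85.2 = $30.27.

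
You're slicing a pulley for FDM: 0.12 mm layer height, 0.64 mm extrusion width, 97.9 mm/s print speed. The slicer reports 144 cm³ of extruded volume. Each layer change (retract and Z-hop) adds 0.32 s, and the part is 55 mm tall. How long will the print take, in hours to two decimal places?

Bead cross-section = 0.12 × 0.64 = 0.0768 mm².
Toolpath length = 144 cm³ / 0.0768 mm² = 144000 / 0.0768 = 1875000 mm.
Print-move time: 1875000 / 97.9 → 19152.2 s.
Layers = ⌈55/0.12⌉ = 459.
Z-hop total = 459 × 0.32 = 146.88 s.
Total = 19152.2 + 146.88 = 19299.08 s = 5.36 hours.

5.36 hours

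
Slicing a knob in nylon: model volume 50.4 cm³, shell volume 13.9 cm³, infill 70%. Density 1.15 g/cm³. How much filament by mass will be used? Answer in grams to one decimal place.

45.4 g

Infill region: 50.4 − 13.9 → 36.5 cm³.
Infill deposited = 0.70 × 36.5 = 25.55 cm³.
Deposited volume: 13.9 + 25.55 → 39.45 cm³.
Mass = 39.45 × 1.15, so 45.3675 g.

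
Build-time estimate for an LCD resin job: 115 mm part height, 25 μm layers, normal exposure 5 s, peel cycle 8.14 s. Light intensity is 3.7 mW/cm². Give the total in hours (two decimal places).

16.79 hours

Number of layers: 115 / 0.025 → 4600 (rounded up).
Per-layer time: 5 + 8.14 → 13.14 s.
Build time: 4600 × 13.14 s = 60444 s, i.e. 16.79 hours.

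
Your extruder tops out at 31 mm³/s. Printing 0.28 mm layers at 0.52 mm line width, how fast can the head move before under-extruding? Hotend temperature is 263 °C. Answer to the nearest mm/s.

Bead cross-section = 0.28 × 0.52 = 0.1456 mm².
Max speed = 31 / 0.1456 = 212.91 ≈ 213 mm/s.

213 mm/s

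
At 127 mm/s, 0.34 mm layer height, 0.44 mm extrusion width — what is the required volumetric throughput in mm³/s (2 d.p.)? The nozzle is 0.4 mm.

19.00

Extrusion cross-section = 0.34 × 0.44 = 0.1496 mm².
Volumetric flow = 127 × 0.1496 = 19.00 mm³/s.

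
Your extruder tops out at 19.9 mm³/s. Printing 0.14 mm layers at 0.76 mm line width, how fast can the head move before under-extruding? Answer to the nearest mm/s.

Extrusion cross-section: 0.14 × 0.76 → 0.1064 mm².
Max speed = 19.9 / 0.1064 = 187.03 ≈ 187 mm/s.

187 mm/s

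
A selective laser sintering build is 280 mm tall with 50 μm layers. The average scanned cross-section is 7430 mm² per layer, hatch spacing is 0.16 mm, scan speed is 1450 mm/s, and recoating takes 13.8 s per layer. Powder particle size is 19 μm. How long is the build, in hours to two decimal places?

71.28 hours

Layers = ⌈280/0.05⌉ = 5600.
Scan path per layer: 7430 / 0.16 → 46437.5 mm.
Scan time per layer: 46437.5 / 1450 → 32.0259 s.
Time per layer: 32.0259 + 13.8 → 45.8259 s.
Build time = 5600 × 45.8259 = 256625.04 s = 71.28 hours.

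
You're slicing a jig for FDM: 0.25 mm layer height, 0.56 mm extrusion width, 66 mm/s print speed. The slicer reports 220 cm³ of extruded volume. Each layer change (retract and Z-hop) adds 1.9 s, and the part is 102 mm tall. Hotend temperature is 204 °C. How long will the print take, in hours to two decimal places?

Extrusion cross-section = 0.25 × 0.56 = 0.14 mm².
Total extruded path = 220000/0.14 = 1571428.6 mm.
Extrusion time = 1571428.6 / 66 = 23809.5 s.
Number of layers: 102 / 0.25 → 408 (rounded up).
Z-hop total = 408 × 1.9, so 775.2 s.
Altogether 23809.5 + 775.2 = 24584.7 s, i.e. 6.83 hours.

6.83 hours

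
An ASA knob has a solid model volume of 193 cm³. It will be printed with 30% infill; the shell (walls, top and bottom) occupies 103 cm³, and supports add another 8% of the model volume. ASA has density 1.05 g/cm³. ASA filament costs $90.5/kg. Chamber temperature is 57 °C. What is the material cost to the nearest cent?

Interior volume = 193 − 103 = 90 cm³.
Deposited infill = 0.30 × 90 = 27 cm³.
Support = 0.08 × 193 = 15.44 cm³.
Deposited volume: 103 + 27 + 15.44 → 145.44 cm³.
Mass = 145.44 × 1.05 = 152.712 g.
Cost = 152.712 g / 1000 × $90.5/kg = $13.82.

$13.82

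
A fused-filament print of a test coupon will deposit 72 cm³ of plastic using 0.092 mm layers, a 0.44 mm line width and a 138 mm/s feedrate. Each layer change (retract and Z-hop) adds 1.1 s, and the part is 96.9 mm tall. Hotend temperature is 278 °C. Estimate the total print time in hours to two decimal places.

Extrusion cross-section: 0.092 × 0.44 → 0.04048 mm².
Toolpath length = 72 cm³ / 0.04048 mm² = 72000 / 0.04048 = 1778656.1 mm.
Time extruding: 1778656.1 / 138 → 12888.8 s.
Number of layers: 96.9 / 0.092 → 1054 (rounded up).
Z-hop total = 1054 × 1.1, so 1159.4 s.
Altogether 12888.8 + 1159.4 = 14048.2 s, i.e. 3.90 hours.

3.90 hours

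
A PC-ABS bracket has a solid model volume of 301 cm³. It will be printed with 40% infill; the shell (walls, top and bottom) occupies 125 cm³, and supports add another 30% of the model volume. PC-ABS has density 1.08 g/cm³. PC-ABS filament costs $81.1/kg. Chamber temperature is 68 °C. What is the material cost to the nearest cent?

Volume inside the shell: 301 − 125 → 176 cm³.
Infill deposited = 0.40 × 176 = 70.4 cm³.
Support = 0.30 × 301, so 90.3 cm³.
Total extruded = 125 + 70.4 + 90.3, so 285.7 cm³.
Mass: 285.7 × 1.08 → 308.556 g.
At $81.1/kg: 308.556/1000 × 81.1 = $25.02.

$25.02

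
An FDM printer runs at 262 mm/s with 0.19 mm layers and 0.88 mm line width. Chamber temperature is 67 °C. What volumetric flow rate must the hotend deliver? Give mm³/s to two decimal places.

43.81

A: 0.19 × 0.88 → 0.1672 mm².
Q = v·A = 262 × 0.1672 = 43.81 mm³/s.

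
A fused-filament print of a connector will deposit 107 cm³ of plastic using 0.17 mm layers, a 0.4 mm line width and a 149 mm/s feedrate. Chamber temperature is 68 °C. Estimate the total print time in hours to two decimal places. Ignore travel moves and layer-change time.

Extrusion cross-section = 0.17 × 0.4, so 0.068 mm².
Path length: 107000 mm³ / 0.068 mm² → 1573529.4 mm.
Print-move time = 1573529.4 / 149 = 10560.6 s.
That's 10560.6 s → 2.93 hours.

2.93 hours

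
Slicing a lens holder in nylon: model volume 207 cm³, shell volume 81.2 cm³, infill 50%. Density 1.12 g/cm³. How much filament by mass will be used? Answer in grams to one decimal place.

Volume inside the shell = 207 − 81.2 = 125.8 cm³.
Deposited infill = 0.50 × 125.8 = 62.9 cm³.
Total extruded = 81.2 + 62.9, so 144.1 cm³.
Mass = 144.1 × 1.12 = 161.392 g.

161.4 g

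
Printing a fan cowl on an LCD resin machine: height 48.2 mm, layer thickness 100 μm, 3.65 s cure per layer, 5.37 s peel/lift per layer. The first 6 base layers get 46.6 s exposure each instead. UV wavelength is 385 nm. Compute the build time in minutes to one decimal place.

Layers = ⌈48.2/0.1⌉ = 482.
Bottom layers = 6 × (46.6 + 5.37), so 311.82 s.
Remaining layers: 476 × (3.65 + 5.37) → 4293.52 s.
Sum: 311.82 + 4293.52 = 4605.34 s → 76.8 minutes.

76.8 minutes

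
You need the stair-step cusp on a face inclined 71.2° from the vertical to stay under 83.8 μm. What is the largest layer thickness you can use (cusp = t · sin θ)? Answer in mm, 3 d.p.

0.089 mm

sin(71.2°) = 0.9466; t_max = 0.0838/0.9466 = 0.089 mm.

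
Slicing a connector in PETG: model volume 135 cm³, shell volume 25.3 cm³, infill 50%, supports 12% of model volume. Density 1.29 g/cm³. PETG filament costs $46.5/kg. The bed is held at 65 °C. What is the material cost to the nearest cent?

Interior volume = 135 − 25.3 = 109.7 cm³.
Infill deposited = 0.50 × 109.7, so 54.85 cm³.
Support = 0.12 × 135 = 16.2 cm³.
Total printed volume: 25.3 + 54.85 + 16.2 → 96.35 cm³.
Mass = 96.35 × 1.29 = 124.2915 g.
Cost = 124.2915 g / 1000 × $46.5/kg = $5.78.

$5.78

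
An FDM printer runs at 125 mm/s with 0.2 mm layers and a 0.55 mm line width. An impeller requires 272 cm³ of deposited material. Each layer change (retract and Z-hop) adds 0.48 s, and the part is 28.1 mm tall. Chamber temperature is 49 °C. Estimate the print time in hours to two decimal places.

5.51 hours

Bead cross-section: 0.2 × 0.55 → 0.11 mm².
Path length: 272000 mm³ / 0.11 mm² → 2472727.3 mm.
Extrusion time = 2472727.3 / 125 = 19781.8 s.
Layer count = ceil(28.1 / 0.2) = 141.
Layer-change overhead = 141 × 0.48 = 67.68 s.
Total = 19781.8 + 67.68 = 19849.48 s = 5.51 hours.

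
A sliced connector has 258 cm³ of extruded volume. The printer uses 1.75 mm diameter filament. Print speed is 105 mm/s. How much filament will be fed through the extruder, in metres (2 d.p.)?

107.26 m

Filament cross-section = π × (1.75/2)² = 2.4053 mm².
L = 258000 mm³ / 2.4053 mm² = 107263.13 mm, i.e. 107.26 m.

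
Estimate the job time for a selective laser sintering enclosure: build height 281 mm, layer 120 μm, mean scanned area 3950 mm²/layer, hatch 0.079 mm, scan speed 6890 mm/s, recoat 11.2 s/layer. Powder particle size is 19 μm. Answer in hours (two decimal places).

12.01 hours

Layers = ⌈281/0.12⌉ = 2342.
Per-layer scan distance: 3950 / 0.079 → 50000 mm.
Laser time per layer = 50000 / 6890, so 7.2569 s.
Per-layer time: 7.2569 + 11.2 → 18.4569 s.
Build time = 2342 × 18.4569 = 43226.0598 s = 12.01 hours.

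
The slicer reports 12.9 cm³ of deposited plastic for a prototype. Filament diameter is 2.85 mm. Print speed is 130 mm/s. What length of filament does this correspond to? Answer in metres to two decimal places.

2.02 m

Filament cross-section = π × (2.85/2)² = 6.3794 mm².
Length = 12.9 cm³ / 6.3794 mm² = 12900 / 6.3794 = 2022.13 mm = 2.02 m.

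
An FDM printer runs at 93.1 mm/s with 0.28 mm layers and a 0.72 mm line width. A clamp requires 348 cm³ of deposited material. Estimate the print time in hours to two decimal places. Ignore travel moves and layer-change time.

5.15 hours

Extrusion cross-section = 0.28 × 0.72, so 0.2016 mm².
Toolpath length = 348 cm³ / 0.2016 mm² = 348000 / 0.2016 = 1726190.5 mm.
Extrusion time = 1726190.5 / 93.1, so 18541.3 s.
Converting: 18541.3 s = 5.15 hours.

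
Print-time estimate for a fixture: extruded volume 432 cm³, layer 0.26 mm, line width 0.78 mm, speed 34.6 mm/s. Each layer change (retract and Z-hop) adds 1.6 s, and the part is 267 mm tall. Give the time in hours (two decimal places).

Extrusion cross-section = 0.26 × 0.78, so 0.2028 mm².
Path length: 432000 mm³ / 0.2028 mm² → 2130177.5 mm.
Print-move time = 2130177.5 / 34.6, so 61565.8 s.
Number of layers: 267 / 0.26 → 1027 (rounded up).
Non-print overhead: 1027 × 1.6 → 1643.2 s.
Altogether 61565.8 + 1643.2 = 63209 s, i.e. 17.56 hours.

17.56 hours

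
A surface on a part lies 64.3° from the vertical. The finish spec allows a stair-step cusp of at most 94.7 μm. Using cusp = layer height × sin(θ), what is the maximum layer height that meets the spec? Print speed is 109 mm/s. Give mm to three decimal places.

0.105 mm

Layer height = cusp / sin(64.3°) = 0.0947 / 0.9011 = 0.105 mm.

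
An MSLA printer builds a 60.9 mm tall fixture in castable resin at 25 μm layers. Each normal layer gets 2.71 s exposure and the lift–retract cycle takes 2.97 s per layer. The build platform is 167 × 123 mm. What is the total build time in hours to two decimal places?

Number of layers: 60.9 / 0.025 → 2436 (rounded up).
Each layer takes = 2.71 + 2.97 = 5.68 s.
Total = 2436 × 5.68 = 13836.48 s = 3.84 hours.

3.84 hours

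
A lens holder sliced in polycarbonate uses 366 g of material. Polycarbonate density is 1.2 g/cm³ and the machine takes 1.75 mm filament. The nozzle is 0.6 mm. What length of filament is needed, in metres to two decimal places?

Volume = 366 g / 1.2 g·cm⁻³ = 305 cm³ = 305000 mm³.
A = π r² = π × 0.875² = 2.4053 mm².
Length = 305000 / 2.4053 = 126803.31 mm = 126.80 m.

126.80 m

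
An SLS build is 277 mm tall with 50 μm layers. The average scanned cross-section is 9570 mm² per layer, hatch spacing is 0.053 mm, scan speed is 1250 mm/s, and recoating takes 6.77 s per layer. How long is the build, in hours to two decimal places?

232.72 hours

Number of layers: 277 / 0.05 → 5540 (rounded up).
Per-layer scan distance: 9570 / 0.053 → 180566 mm.
Laser time per layer: 180566 / 1250 → 144.4528 s.
Per-layer time = 144.4528 + 6.77 = 151.2228 s.
Build time = 5540 × 151.2228 = 837774.312 s = 232.72 hours.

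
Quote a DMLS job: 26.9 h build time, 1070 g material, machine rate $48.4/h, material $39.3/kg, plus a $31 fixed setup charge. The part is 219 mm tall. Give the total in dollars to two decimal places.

$1375.01

Machine cost = 48.4 × 26.9, so $1301.96.
Material cost = 39.3 × 1070/1000 = $42.051.
Adding setup: 1301.96 + 42.051 + 31 → 1375.011 ≈ $1375.01.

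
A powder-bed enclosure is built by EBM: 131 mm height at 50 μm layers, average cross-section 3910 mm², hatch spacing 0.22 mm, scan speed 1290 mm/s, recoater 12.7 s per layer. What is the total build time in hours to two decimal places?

Layers = ⌈131/0.05⌉ = 2620.
Hatch length per layer = 3910 / 0.22, so 17772.7 mm.
Scan time per layer: 17772.7 / 1290 → 13.7773 s.
Layer cycle = 13.7773 + 12.7 = 26.4773 s.
2620 layers × 26.4773 s/layer = 69370.526 s, i.e. 19.27 hours.

19.27 hours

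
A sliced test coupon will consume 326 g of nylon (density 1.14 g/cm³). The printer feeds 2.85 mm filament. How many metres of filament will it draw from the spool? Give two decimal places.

Extruded volume: 326/1.14 = 285.9649 cm³ (285964.9 mm³).
Cross-section of 2.85 mm filament: π·(2.85/2)² = 6.3794 mm².
Length = 285964.9 / 6.3794 = 44826.3 mm = 44.83 m.

44.83 m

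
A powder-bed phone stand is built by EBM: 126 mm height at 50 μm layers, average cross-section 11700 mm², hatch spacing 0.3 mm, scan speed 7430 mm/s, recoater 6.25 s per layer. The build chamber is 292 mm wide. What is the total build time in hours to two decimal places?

Layer count = ceil(126 / 0.05) = 2520.
Scan path per layer: 11700 / 0.3 → 39000 mm.
Scan time per layer = 39000 / 7430 = 5.249 s.
Time per layer = 5.249 + 6.25, so 11.499 s.
Build time = 2520 × 11.499 = 28977.48 s = 8.05 hours.

8.05 hours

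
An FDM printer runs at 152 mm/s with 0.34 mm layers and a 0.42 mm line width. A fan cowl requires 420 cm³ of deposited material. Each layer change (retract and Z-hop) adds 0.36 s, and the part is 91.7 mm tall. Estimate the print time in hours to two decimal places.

Bead cross-section = 0.34 × 0.42, so 0.1428 mm².
Total extruded path = 420000/0.1428 = 2941176.5 mm.
Extrusion time = 2941176.5 / 152 = 19349.8 s.
Layers = ⌈91.7/0.34⌉ = 270.
Z-hop total = 270 × 0.36, so 97.2 s.
Altogether 19349.8 + 97.2 = 19447 s, i.e. 5.40 hours.

5.40 hours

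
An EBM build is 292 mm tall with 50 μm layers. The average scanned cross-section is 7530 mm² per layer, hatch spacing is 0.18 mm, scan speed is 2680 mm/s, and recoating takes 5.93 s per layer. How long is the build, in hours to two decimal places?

Layer count = ceil(292 / 0.05) = 5840.
Hatch length per layer: 7530 / 0.18 → 41833.3 mm.
Scan time per layer: 41833.3 / 2680 → 15.6094 s.
Per-layer time: 15.6094 + 5.93 → 21.5394 s.
5840 layers × 21.5394 s/layer = 125790.096 s, i.e. 34.94 hours.

34.94 hours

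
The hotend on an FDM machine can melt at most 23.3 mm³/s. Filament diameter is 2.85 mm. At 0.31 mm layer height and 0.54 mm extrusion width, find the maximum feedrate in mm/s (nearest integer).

A = 0.31 × 0.54 = 0.1674 mm².
Max speed = 23.3 / 0.1674 = 139.19 ≈ 139 mm/s.

139 mm/s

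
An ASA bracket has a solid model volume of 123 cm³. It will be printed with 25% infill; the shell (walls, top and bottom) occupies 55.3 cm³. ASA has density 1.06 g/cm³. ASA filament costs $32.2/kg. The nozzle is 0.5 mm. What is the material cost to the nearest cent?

$2.47

Infill region: 123 − 55.3 → 67.7 cm³.
Infill deposited = 0.25 × 67.7, so 16.925 cm³.
Total extruded = 55.3 + 16.925, so 72.225 cm³.
Mass = 72.225 × 1.06, so 76.5585 g.
At $32.2/kg: 76.5585/1000 × 32.2 = $2.47.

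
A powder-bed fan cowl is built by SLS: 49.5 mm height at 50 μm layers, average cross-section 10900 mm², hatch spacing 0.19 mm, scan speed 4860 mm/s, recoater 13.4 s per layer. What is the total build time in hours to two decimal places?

Layers = ⌈49.5/0.05⌉ = 990.
Scan path per layer = 10900 / 0.19 = 57368.4 mm.
Scan time per layer: 57368.4 / 4860 → 11.8042 s.
Layer cycle = 11.8042 + 13.4, so 25.2042 s.
Build time = 990 × 25.2042 = 24952.158 s = 6.93 hours.

6.93 hours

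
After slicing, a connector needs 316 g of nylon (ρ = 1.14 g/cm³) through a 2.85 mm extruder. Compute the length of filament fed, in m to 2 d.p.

43.45 m

Volume = 316 g / 1.14 g·cm⁻³ = 277.193 cm³ = 277193 mm³.
Cross-section of 2.85 mm filament: π·(2.85/2)² = 6.3794 mm².
Length = 277193 / 6.3794 = 43451.27 mm = 43.45 m.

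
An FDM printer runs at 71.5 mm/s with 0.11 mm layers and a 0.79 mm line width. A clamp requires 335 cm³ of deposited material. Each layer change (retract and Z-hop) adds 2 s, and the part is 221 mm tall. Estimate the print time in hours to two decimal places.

16.09 hours

Extrusion cross-section = 0.11 × 0.79 = 0.0869 mm².
Total extruded path = 335000/0.0869 = 3855005.8 mm.
Print-move time = 3855005.8 / 71.5 = 53916.2 s.
Layers = ⌈221/0.11⌉ = 2010.
Layer-change overhead = 2010 × 2 = 4020 s.
Altogether 53916.2 + 4020 = 57936.2 s, i.e. 16.09 hours.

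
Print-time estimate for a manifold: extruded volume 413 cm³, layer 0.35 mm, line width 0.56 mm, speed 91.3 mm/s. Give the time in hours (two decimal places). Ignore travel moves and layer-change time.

Line area = 0.35 × 0.56 = 0.196 mm².
Total extruded path = 413000/0.196 = 2107142.9 mm.
Print-move time: 2107142.9 / 91.3 → 23079.3 s.
In the requested units: 23079.3 s = 6.41 hours.

6.41 hours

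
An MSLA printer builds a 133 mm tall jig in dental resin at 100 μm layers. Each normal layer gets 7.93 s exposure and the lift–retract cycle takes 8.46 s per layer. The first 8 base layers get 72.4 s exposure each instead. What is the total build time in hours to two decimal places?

Layers = ⌈133/0.1⌉ = 1330.
Base layers = 8 × (72.4 + 8.46) = 646.88 s.
Regular layers: 1322 × (7.93 + 8.46) → 21667.58 s.
Sum: 646.88 + 21667.58 = 22314.46 s → 6.20 hours.

6.20 hours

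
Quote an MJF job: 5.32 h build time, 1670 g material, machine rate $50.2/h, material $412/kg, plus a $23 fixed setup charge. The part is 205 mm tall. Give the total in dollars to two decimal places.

Machine cost = 50.2 × 5.32 = $267.064.
Material cost: 412 × 1670/1000 → $688.04.
Adding setup: 267.064 + 688.04 + 23 → 978.104 ≈ $978.10.

$978.10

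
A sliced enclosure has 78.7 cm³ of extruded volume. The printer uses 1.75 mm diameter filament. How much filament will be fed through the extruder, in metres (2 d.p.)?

Filament cross-section = π × (1.75/2)² = 2.4053 mm².
Length = 78.7 cm³ / 2.4053 mm² = 78700 / 2.4053 = 32719.41 mm = 32.72 m.

32.72 m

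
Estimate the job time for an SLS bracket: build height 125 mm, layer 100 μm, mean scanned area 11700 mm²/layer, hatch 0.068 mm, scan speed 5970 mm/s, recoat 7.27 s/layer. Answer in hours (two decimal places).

12.53 hours

Number of layers: 125 / 0.1 → 1250 (rounded up).
Hatch length per layer = 11700 / 0.068, so 172058.8 mm.
Scan time per layer = 172058.8 / 5970 = 28.8206 s.
Layer cycle: 28.8206 + 7.27 → 36.0906 s.
1250 layers × 36.0906 s/layer = 45113.25 s, i.e. 12.53 hours.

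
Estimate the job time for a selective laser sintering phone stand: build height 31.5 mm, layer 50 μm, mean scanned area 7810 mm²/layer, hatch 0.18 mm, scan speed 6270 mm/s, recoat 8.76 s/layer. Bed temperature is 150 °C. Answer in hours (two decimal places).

2.74 hours

Layers = ⌈31.5/0.05⌉ = 630.
Per-layer scan distance: 7810 / 0.18 → 43388.9 mm.
Scan time per layer = 43388.9 / 6270, so 6.9201 s.
Per-layer time: 6.9201 + 8.76 → 15.6801 s.
Total: 630 × 15.6801 s = 9878.463 s → 2.74 hours.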